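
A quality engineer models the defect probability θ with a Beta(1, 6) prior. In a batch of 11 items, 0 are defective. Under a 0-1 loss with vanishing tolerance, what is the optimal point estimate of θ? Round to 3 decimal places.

0.000

Posterior: Beta(1+0, 6+11) = Beta(1, 17).
Since α = 1 ≤ 1 and β > 1, the Beta density is monotone decreasing on [0,1]; the mode is at 0.
Mean = 1/(1+17) = 0.056.
This is the posterior mode — the MAP estimate.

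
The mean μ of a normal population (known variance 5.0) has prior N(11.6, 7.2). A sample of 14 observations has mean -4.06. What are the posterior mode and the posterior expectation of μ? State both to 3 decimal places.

Posterior for μ is Normal. Precision-weighted mean: (1/7.2·11.6 + 14/5.0·-4.06) / (1/7.2 + 14/5.0) = -3.320.
A Normal posterior is symmetric, so mode = mean.

MAP: -3.320. Posterior mean: -3.320.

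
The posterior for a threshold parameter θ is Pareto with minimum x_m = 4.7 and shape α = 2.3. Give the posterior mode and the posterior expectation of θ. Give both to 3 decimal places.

The Pareto density is strictly decreasing on [x_m, ∞), so the mode is x_m = 4.700.
Mean = α·x_m/(α−1) = 2.3·4.7/1.3 = 8.315.

MAP = 4.700; posterior mean = 8.315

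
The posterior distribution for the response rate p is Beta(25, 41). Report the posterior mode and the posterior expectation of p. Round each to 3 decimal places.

Mode = (25−1)/(25+41−2) = 24/64 = 0.375.
Mean = 25/(25+41) = 25/66 = 0.379.

MAP = 0.375; posterior mean = 0.379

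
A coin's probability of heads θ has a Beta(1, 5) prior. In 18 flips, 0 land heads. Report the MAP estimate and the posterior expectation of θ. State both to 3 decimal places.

Posterior: Beta(1+0, 5+18) = Beta(1, 23).
Since α = 1 ≤ 1 and β > 1, the Beta density is monotone decreasing on [0,1]; the mode is at 0.
Mean = 1/(1+23) = 0.042.

θ_MAP = 0.000, E[θ|data] = 0.042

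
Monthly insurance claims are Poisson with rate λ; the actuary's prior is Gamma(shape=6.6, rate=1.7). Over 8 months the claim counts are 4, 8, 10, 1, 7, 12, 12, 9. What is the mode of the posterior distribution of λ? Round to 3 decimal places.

Σ counts = 63. Posterior: Gamma(shape = 6.6+63 = 69.6, rate = 1.7+8 = 9.7).
Mode = (α−1)/β = 68.6/9.7 = 7.072.
Mean = α/β = 69.6/9.7 = 7.175.
This is the posterior mode — the MAP estimate.

7.072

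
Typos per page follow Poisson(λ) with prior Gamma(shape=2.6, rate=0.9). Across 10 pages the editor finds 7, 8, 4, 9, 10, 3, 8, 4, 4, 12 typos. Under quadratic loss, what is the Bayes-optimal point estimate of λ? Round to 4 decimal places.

6.5688

Σ counts = 69. Posterior: Gamma(shape = 2.6+69 = 71.6, rate = 0.9+10 = 10.9).
Mode = (α−1)/β = 70.6/10.9 = 6.4771.
Mean = α/β = 71.6/10.9 = 6.5688.
Quadratic loss ⇒ the optimal estimator is the posterior mean.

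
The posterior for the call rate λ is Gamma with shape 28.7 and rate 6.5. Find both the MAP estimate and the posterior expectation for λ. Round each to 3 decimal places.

Mode = (α−1)/β = 27.7/6.5 = 4.262.
Mean = α/β = 28.7/6.5 = 4.415.
Mean > mode: the posterior has a right tail.

MAP = 4.262, posterior mean = 4.415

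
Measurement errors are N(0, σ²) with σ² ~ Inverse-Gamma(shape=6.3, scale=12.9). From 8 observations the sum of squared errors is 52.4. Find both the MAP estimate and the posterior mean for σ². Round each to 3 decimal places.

MAP = 3.460; posterior mean = 4.204

Posterior: Inverse-Gamma(shape = 6.3+8/2 = 10.3, scale = 12.9+52.4/2 = 39.1).
Mode = β/(α+1) = 39.1/11.3 = 3.460.
Mean = β/(α−1) = 39.1/9.3 = 4.204.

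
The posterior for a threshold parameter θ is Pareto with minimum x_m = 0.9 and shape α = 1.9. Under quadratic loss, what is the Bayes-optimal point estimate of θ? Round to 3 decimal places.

The Pareto density is strictly decreasing on [x_m, ∞), so the mode is x_m = 0.900.
Mean = α·x_m/(α−1) = 1.9·0.9/0.9 = 1.900.
Quadratic loss ⇒ the optimal estimator is the posterior mean.

1.900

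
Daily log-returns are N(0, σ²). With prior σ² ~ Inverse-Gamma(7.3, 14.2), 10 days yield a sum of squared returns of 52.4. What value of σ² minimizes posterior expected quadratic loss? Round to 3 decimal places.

Posterior: Inverse-Gamma(shape = 7.3+10/2 = 12.3, scale = 14.2+52.4/2 = 40.4).
Mode = β/(α+1) = 40.4/13.3 = 3.038.
Mean = β/(α−1) = 40.4/11.3 = 3.575.
Quadratic loss ⇒ the optimal estimator is the posterior mean.

3.575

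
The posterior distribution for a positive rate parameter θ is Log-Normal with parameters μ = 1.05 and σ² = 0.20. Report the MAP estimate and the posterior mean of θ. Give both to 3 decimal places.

MAP estimate = 2.340, posterior mean = 3.158

Mode = exp(μ − σ²) = exp(0.85) = 2.340.
Mean = exp(μ + σ²/2) = exp(1.150) = 3.158.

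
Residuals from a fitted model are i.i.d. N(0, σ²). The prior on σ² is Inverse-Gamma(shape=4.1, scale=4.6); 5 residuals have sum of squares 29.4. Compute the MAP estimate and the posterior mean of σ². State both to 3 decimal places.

Posterior: Inverse-Gamma(shape = 4.1+5/2 = 6.6, scale = 4.6+29.4/2 = 19.3).
Mode = β/(α+1) = 19.3/7.6 = 2.539.
Mean = β/(α−1) = 19.3/5.6 = 3.446.
The mean is pulled above the mode by the posterior's right skew.

MAP = 2.539, posterior mean = 3.446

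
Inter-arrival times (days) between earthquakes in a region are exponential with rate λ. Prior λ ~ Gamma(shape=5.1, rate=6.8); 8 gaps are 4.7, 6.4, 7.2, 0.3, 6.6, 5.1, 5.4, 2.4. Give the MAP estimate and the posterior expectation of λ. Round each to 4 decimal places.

MAP = 0.2695, posterior mean = 0.2918

Σ times = 38.1. Posterior: Gamma(shape = 5.1+8 = 13.1, rate = 6.8+38.1 = 44.9).
Mode = (α−1)/β = 12.1/44.9 = 0.2695.
Mean = α/β = 13.1/44.9 = 0.2918.
Right-skewed posterior ⇒ mode < mean.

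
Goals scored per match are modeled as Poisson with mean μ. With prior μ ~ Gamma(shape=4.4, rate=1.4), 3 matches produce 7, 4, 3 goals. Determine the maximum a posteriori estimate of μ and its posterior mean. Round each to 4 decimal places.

μ_MAP = 3.9545, E[μ|data] = 4.1818

Σ counts = 14. Posterior: Gamma(shape = 4.4+14 = 18.4, rate = 1.4+3 = 4.4).
Mode = (α−1)/β = 17.4/4.4 = 3.9545.
Mean = α/β = 18.4/4.4 = 4.1818.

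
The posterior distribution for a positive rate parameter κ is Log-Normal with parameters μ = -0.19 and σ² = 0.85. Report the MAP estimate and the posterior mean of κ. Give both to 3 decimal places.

Mode = exp(μ − σ²) = exp(-1.04) = 0.353.
Mean = exp(μ + σ²/2) = exp(0.235) = 1.265.

MAP estimate = 0.353, posterior mean = 1.265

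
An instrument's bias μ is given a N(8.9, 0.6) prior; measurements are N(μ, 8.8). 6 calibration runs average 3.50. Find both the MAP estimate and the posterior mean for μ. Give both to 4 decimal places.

MAP = 7.3323, posterior mean = 7.3323

Posterior for μ is Normal. Precision-weighted mean: (1/0.6·8.9 + 6/8.8·3.50) / (1/0.6 + 6/8.8) = 7.3323.
A Normal posterior is symmetric, so mode = mean.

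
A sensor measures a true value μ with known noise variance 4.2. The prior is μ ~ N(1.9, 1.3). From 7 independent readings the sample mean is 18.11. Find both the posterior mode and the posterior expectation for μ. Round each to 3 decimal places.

MAP = 12.991, posterior mean = 12.991

Posterior for μ is Normal. Precision-weighted mean: (1/1.3·1.9 + 7/4.2·18.11) / (1/1.3 + 7/4.2) = 12.991.
A Normal posterior is symmetric, so mode = mean.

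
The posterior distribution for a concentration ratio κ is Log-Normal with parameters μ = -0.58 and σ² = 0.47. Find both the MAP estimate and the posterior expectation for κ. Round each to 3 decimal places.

κ_MAP = 0.350, E[κ|data] = 0.708

Mode = exp(μ − σ²) = exp(-1.05) = 0.350.
Mean = exp(μ + σ²/2) = exp(-0.345) = 0.708.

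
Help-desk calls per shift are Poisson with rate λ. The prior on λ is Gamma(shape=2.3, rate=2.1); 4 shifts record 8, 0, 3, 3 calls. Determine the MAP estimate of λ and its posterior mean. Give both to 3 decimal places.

MAP estimate = 2.508, posterior mean = 2.672

Σ counts = 14. Posterior: Gamma(shape = 2.3+14 = 16.3, rate = 2.1+4 = 6.1).
Mode = (α−1)/β = 15.3/6.1 = 2.508.
Mean = α/β = 16.3/6.1 = 2.672.
The mean is pulled above the mode by the posterior's right skew.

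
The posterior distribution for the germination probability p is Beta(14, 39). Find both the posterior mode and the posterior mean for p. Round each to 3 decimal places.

p_MAP = 0.255, E[p|data] = 0.264

Mode = (14−1)/(14+39−2) = 13/51 = 0.255.
Mean = 14/(14+39) = 14/53 = 0.264.
The mean is pulled above the mode by the posterior's right skew.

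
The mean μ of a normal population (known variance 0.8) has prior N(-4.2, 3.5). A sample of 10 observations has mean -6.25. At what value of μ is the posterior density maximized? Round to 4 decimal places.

-6.2042

Posterior for μ is Normal. Precision-weighted mean: (1/3.5·-4.2 + 10/0.8·-6.25) / (1/3.5 + 10/0.8) = -6.2042.
A Normal posterior is symmetric, so mode = mean.
This is the posterior mode — the MAP estimate.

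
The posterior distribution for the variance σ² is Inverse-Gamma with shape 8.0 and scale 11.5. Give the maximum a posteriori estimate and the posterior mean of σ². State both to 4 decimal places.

σ²_MAP = 1.2778, E[σ²|data] = 1.6429

Mode = β/(α+1) = 11.5/9.0 = 1.2778.
Mean = β/(α−1) = 11.5/7.0 = 1.6429.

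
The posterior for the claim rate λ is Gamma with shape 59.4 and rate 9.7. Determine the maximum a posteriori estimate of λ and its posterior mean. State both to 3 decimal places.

λ_MAP = 6.021, E[λ|data] = 6.124

Mode = (α−1)/β = 58.4/9.7 = 6.021.
Mean = α/β = 59.4/9.7 = 6.124.
The posterior is right-skewed, so the mean exceeds the mode.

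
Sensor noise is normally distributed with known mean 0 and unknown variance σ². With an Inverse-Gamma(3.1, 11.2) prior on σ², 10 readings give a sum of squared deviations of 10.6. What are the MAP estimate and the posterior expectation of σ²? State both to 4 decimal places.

Posterior: Inverse-Gamma(shape = 3.1+10/2 = 8.1, scale = 11.2+10.6/2 = 16.5).
Mode = β/(α+1) = 16.5/9.1 = 1.8132.
Mean = β/(α−1) = 16.5/7.1 = 2.3239.
The mean is pulled above the mode by the posterior's right skew.

MAP = 1.8132, posterior mean = 2.3239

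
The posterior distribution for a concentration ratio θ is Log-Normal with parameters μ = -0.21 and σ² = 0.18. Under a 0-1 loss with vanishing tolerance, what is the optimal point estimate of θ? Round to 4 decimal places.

0.6771

Mode = exp(μ − σ²) = exp(-0.39) = 0.6771.
Mean = exp(μ + σ²/2) = exp(-0.120) = 0.8869.
This is the posterior mode — the MAP estimate.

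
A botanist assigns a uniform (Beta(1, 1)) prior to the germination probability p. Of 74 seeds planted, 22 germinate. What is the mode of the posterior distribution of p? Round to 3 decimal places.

0.297

Posterior: Beta(1+22, 1+52) = Beta(23, 53).
Mode = (23−1)/(23+53−2) = 22/74 = 0.297.
Mean = 23/(23+53) = 23/76 = 0.303.
This is the posterior mode — the MAP estimate.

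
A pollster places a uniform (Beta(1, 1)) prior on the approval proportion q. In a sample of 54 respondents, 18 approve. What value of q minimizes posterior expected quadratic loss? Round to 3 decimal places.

Posterior: Beta(1+18, 1+36) = Beta(19, 37).
Mode = (19−1)/(19+37−2) = 18/54 = 0.333.
Mean = 19/(19+37) = 19/56 = 0.339.
Quadratic loss ⇒ the optimal estimator is the posterior mean.

0.339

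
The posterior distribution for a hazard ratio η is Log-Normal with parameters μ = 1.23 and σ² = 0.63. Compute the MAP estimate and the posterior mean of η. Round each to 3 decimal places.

Mode = exp(μ − σ²) = exp(0.60) = 1.822.
Mean = exp(μ + σ²/2) = exp(1.545) = 4.688.
The posterior is right-skewed, so the mean exceeds the mode.

η_MAP = 1.822, E[η|data] = 4.688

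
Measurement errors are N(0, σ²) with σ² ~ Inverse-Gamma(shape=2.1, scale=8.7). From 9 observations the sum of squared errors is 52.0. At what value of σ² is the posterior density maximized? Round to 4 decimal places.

4.5658

Posterior: Inverse-Gamma(shape = 2.1+9/2 = 6.6, scale = 8.7+52.0/2 = 34.7).
Mode = β/(α+1) = 34.7/7.6 = 4.5658.
Mean = β/(α−1) = 34.7/5.6 = 6.1964.
This is the posterior mode — the MAP estimate.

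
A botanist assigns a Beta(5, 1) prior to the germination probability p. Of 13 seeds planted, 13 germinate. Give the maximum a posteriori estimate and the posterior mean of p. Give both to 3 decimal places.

p_MAP = 1.000, E[p|data] = 0.947

Posterior: Beta(5+13, 1+0) = Beta(18, 1).
Since β = 1 ≤ 1 and α > 1, the Beta density is monotone increasing on [0,1]; the mode is at 1.
Mean = 18/(18+1) = 0.947.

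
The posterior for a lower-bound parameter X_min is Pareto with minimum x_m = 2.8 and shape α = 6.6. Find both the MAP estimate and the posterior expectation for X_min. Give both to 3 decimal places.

The Pareto density is strictly decreasing on [x_m, ∞), so the mode is x_m = 2.800.
Mean = α·x_m/(α−1) = 6.6·2.8/5.6 = 3.300.
The mean is pulled above the mode by the posterior's right skew.

MAP estimate = 2.800, posterior expectation = 3.300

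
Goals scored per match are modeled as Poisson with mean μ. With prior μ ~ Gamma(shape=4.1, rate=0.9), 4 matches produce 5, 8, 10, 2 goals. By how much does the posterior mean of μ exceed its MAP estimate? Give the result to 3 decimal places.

Σ counts = 25. Posterior: Gamma(shape = 4.1+25 = 29.1, rate = 0.9+4 = 4.9).
Mode = (α−1)/β = 28.1/4.9 = 5.735.
Mean = α/β = 29.1/4.9 = 5.939.
Difference = 5.939 − 5.735 = 0.204.
Mean > mode: the posterior has a right tail.

0.204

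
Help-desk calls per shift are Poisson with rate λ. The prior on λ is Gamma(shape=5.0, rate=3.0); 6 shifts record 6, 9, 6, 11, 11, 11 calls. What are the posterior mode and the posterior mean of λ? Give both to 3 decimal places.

MAP = 6.444, posterior mean = 6.556

Σ counts = 54. Posterior: Gamma(shape = 5.0+54 = 59.0, rate = 3.0+6 = 9.0).
Mode = (α−1)/β = 58.0/9.0 = 6.444.
Mean = α/β = 59.0/9.0 = 6.556.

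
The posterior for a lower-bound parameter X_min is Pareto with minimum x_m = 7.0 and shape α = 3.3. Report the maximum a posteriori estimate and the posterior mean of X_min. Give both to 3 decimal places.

MAP: 7.000. Posterior mean: 10.043.

The Pareto density is strictly decreasing on [x_m, ∞), so the mode is x_m = 7.000.
Mean = α·x_m/(α−1) = 3.3·7.0/2.3 = 10.043.
Mean > mode: the posterior has a right tail.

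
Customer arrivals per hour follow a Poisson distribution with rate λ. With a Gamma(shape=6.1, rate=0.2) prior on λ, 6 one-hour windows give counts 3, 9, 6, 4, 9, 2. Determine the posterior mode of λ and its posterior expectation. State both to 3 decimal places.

MAP = 6.145, posterior mean = 6.306

Σ counts = 33. Posterior: Gamma(shape = 6.1+33 = 39.1, rate = 0.2+6 = 6.2).
Mode = (α−1)/β = 38.1/6.2 = 6.145.
Mean = α/β = 39.1/6.2 = 6.306.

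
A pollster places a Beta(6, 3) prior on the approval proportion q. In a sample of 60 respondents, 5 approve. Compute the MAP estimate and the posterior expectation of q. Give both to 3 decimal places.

MAP estimate = 0.149, posterior expectation = 0.159

Posterior: Beta(6+5, 3+55) = Beta(11, 58).
Mode = (11−1)/(11+58−2) = 10/67 = 0.149.
Mean = 11/(11+58) = 11/69 = 0.159.
Mean > mode: the posterior has a right tail.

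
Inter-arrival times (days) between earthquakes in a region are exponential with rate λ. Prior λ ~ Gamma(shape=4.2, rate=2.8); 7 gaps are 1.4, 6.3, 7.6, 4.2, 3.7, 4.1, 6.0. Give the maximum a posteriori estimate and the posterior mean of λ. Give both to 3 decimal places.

Σ times = 33.3. Posterior: Gamma(shape = 4.2+7 = 11.2, rate = 2.8+33.3 = 36.1).
Mode = (α−1)/β = 10.2/36.1 = 0.283.
Mean = α/β = 11.2/36.1 = 0.310.

MAP = 0.283, posterior mean = 0.310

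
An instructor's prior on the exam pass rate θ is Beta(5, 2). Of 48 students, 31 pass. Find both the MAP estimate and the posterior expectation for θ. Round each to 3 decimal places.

Posterior: Beta(5+31, 2+17) = Beta(36, 19).
Mode = (36−1)/(36+19−2) = 35/53 = 0.660.
Mean = 36/(36+19) = 36/55 = 0.655.

MAP = 0.660; posterior mean = 0.655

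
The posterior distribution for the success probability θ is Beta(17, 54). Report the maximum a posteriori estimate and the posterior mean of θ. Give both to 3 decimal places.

Mode = (17−1)/(17+54−2) = 16/69 = 0.232.
Mean = 17/(17+54) = 17/71 = 0.239.

θ_MAP = 0.232, E[θ|data] = 0.239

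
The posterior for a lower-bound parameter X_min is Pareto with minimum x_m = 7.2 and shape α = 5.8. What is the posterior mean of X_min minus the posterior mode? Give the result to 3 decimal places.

1.500

The Pareto density is strictly decreasing on [x_m, ∞), so the mode is x_m = 7.200.
Mean = α·x_m/(α−1) = 5.8·7.2/4.8 = 8.700.
Difference = 8.700 − 7.200 = 1.500.
The mean is pulled above the mode by the posterior's right skew.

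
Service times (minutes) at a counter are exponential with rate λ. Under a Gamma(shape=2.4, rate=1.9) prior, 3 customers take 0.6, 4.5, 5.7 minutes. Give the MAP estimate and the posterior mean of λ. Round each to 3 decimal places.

MAP estimate = 0.346, posterior mean = 0.425

Σ times = 10.8. Posterior: Gamma(shape = 2.4+3 = 5.4, rate = 1.9+10.8 = 12.7).
Mode = (α−1)/β = 4.4/12.7 = 0.346.
Mean = α/β = 5.4/12.7 = 0.425.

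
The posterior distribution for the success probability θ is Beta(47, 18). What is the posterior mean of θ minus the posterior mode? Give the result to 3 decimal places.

Mode = (47−1)/(47+18−2) = 46/63 = 0.730.
Mean = 47/(47+18) = 47/65 = 0.723.
Difference = 0.723 − 0.730 = -0.007.
The posterior is left-skewed, so the mode exceeds the mean.

-0.007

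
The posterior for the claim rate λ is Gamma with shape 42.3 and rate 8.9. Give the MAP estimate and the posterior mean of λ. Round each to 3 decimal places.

MAP: 4.640. Posterior mean: 4.753.

Mode = (α−1)/β = 41.3/8.9 = 4.640.
Mean = α/β = 42.3/8.9 = 4.753.
The mean is pulled above the mode by the posterior's right skew.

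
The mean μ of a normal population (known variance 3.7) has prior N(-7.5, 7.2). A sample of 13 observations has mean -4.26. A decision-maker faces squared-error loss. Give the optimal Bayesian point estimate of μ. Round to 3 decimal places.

-4.383

Posterior for μ is Normal. Precision-weighted mean: (1/7.2·-7.5 + 13/3.7·-4.26) / (1/7.2 + 13/3.7) = -4.383.
A Normal posterior is symmetric, so mode = mean.
Squared-error loss ⇒ the optimal estimator is the posterior mean.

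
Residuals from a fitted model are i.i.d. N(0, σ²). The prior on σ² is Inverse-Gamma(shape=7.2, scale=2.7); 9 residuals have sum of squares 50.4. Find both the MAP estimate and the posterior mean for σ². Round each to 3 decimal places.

Posterior: Inverse-Gamma(shape = 7.2+9/2 = 11.7, scale = 2.7+50.4/2 = 27.9).
Mode = β/(α+1) = 27.9/12.7 = 2.197.
Mean = β/(α−1) = 27.9/10.7 = 2.607.

MAP: 2.197. Posterior mean: 2.607.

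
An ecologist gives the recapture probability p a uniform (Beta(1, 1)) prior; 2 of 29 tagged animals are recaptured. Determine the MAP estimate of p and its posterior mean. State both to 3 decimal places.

p_MAP = 0.069, E[p|data] = 0.097

Posterior: Beta(1+2, 1+27) = Beta(3, 28).
Mode = (3−1)/(3+28−2) = 2/29 = 0.069.
Mean = 3/(3+28) = 3/31 = 0.097.
The posterior is right-skewed, so the mean exceeds the mode.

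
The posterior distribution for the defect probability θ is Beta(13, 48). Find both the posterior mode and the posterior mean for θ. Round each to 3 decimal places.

MAP: 0.203. Posterior mean: 0.213.

Mode = (13−1)/(13+48−2) = 12/59 = 0.203.
Mean = 13/(13+48) = 13/61 = 0.213.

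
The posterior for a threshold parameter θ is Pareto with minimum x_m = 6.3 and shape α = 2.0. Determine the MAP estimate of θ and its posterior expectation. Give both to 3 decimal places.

The Pareto density is strictly decreasing on [x_m, ∞), so the mode is x_m = 6.300.
Mean = α·x_m/(α−1) = 2.0·6.3/1.0 = 12.600.

MAP: 6.300. Posterior mean: 12.600.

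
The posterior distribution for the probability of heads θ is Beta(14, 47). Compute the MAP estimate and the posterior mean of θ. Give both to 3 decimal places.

Mode = (14−1)/(14+47−2) = 13/59 = 0.220.
Mean = 14/(14+47) = 14/61 = 0.230.
Right-skewed posterior ⇒ mode < mean.

θ_MAP = 0.220, E[θ|data] = 0.230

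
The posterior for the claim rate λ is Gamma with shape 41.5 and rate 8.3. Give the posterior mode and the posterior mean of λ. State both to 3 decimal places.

Mode = (α−1)/β = 40.5/8.3 = 4.880.
Mean = α/β = 41.5/8.3 = 5.000.
The mean is pulled above the mode by the posterior's right skew.

λ_MAP = 4.880, E[λ|data] = 5.000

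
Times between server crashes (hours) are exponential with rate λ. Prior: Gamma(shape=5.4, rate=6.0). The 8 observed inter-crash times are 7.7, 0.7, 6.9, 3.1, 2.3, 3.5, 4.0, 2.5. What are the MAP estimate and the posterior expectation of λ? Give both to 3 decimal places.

Σ times = 30.7. Posterior: Gamma(shape = 5.4+8 = 13.4, rate = 6.0+30.7 = 36.7).
Mode = (α−1)/β = 12.4/36.7 = 0.338.
Mean = α/β = 13.4/36.7 = 0.365.
Right-skewed posterior ⇒ mode < mean.

MAP = 0.338; posterior mean = 0.365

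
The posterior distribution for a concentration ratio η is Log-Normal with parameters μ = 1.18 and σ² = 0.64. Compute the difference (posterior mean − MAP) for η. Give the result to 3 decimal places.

2.766

Mode = exp(μ − σ²) = exp(0.54) = 1.716.
Mean = exp(μ + σ²/2) = exp(1.500) = 4.482.
Difference = 4.482 − 1.716 = 2.766.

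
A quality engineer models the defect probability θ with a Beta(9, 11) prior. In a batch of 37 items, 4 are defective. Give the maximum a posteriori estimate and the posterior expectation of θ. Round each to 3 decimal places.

MAP = 0.218, posterior mean = 0.228

Posterior: Beta(9+4, 11+33) = Beta(13, 44).
Mode = (13−1)/(13+44−2) = 12/55 = 0.218.
Mean = 13/(13+44) = 13/57 = 0.228.
The mean is pulled above the mode by the posterior's right skew.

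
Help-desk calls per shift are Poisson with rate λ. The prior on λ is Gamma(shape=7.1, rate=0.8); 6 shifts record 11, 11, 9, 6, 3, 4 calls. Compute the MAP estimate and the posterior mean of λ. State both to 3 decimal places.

Σ counts = 44. Posterior: Gamma(shape = 7.1+44 = 51.1, rate = 0.8+6 = 6.8).
Mode = (α−1)/β = 50.1/6.8 = 7.368.
Mean = α/β = 51.1/6.8 = 7.515.
The posterior is right-skewed, so the mean exceeds the mode.

λ_MAP = 7.368, E[λ|data] = 7.515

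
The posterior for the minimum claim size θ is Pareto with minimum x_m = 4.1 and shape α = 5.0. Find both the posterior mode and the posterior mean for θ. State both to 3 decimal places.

The Pareto density is strictly decreasing on [x_m, ∞), so the mode is x_m = 4.100.
Mean = α·x_m/(α−1) = 5.0·4.1/4.0 = 5.125.

posterior mode = 4.100, posterior mean = 5.125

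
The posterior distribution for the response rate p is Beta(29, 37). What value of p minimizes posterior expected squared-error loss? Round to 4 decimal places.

0.4394

Mode = (29−1)/(29+37−2) = 28/64 = 0.4375.
Mean = 29/(29+37) = 29/66 = 0.4394.
Squared-error loss ⇒ the optimal estimator is the posterior mean.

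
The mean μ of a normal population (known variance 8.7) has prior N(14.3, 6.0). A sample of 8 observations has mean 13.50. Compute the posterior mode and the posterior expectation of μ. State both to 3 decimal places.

MAP: 13.623. Posterior mean: 13.623.

Posterior for μ is Normal. Precision-weighted mean: (1/6.0·14.3 + 8/8.7·13.50) / (1/6.0 + 8/8.7) = 13.623.
A Normal posterior is symmetric, so mode = mean.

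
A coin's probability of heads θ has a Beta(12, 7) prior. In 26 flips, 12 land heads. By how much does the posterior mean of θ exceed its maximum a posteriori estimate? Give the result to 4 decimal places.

Posterior: Beta(12+12, 7+14) = Beta(24, 21).
Mode = (24−1)/(24+21−2) = 23/43 = 0.5349.
Mean = 24/(24+21) = 24/45 = 0.5333.
Difference = 0.5333 − 0.5349 = -0.0016.

-0.0016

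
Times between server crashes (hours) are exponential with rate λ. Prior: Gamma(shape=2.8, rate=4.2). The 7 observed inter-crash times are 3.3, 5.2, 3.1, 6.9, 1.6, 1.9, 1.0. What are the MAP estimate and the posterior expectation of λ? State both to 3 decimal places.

MAP = 0.324, posterior mean = 0.360

Σ times = 23.0. Posterior: Gamma(shape = 2.8+7 = 9.8, rate = 4.2+23.0 = 27.2).
Mode = (α−1)/β = 8.8/27.2 = 0.324.
Mean = α/β = 9.8/27.2 = 0.360.
The mean is pulled above the mode by the posterior's right skew.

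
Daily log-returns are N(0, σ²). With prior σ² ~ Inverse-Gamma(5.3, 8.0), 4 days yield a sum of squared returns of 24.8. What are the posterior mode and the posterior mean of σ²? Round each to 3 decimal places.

σ²_MAP = 2.458, E[σ²|data] = 3.238

Posterior: Inverse-Gamma(shape = 5.3+4/2 = 7.3, scale = 8.0+24.8/2 = 20.4).
Mode = β/(α+1) = 20.4/8.3 = 2.458.
Mean = β/(α−1) = 20.4/6.3 = 3.238.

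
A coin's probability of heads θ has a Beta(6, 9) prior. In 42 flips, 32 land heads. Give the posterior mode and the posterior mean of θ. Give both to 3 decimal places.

Posterior: Beta(6+32, 9+10) = Beta(38, 19).
Mode = (38−1)/(38+19−2) = 37/55 = 0.673.
Mean = 38/(38+19) = 38/57 = 0.667.

MAP: 0.673. Posterior mean: 0.667.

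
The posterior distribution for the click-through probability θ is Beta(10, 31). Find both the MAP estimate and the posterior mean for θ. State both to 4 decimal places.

MAP: 0.2308. Posterior mean: 0.2439.

Mode = (10−1)/(10+31−2) = 9/39 = 0.2308.
Mean = 10/(10+31) = 10/41 = 0.2439.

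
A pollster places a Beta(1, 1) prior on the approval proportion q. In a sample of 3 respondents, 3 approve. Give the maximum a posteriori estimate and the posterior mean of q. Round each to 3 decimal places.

Posterior: Beta(1+3, 1+0) = Beta(4, 1).
Since β = 1 ≤ 1 and α > 1, the Beta density is monotone increasing on [0,1]; the mode is at 1.
Mean = 4/(4+1) = 0.800.
Mode > mean: the posterior has a left tail.

MAP: 1.000. Posterior mean: 0.800.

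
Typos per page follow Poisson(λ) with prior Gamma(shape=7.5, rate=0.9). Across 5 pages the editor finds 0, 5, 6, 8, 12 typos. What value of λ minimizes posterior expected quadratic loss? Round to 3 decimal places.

Σ counts = 31. Posterior: Gamma(shape = 7.5+31 = 38.5, rate = 0.9+5 = 5.9).
Mode = (α−1)/β = 37.5/5.9 = 6.356.
Mean = α/β = 38.5/5.9 = 6.525.
Quadratic loss ⇒ the optimal estimator is the posterior mean.

6.525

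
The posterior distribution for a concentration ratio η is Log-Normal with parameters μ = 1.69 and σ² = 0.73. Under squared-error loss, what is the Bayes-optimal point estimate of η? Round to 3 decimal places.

Mode = exp(μ − σ²) = exp(0.96) = 2.612.
Mean = exp(μ + σ²/2) = exp(2.055) = 7.807.
Squared-error loss ⇒ the optimal estimator is the posterior mean.

7.807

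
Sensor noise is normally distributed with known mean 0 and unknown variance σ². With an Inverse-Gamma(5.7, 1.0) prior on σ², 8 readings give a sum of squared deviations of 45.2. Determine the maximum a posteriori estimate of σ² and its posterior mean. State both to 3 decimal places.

MAP = 2.206; posterior mean = 2.713

Posterior: Inverse-Gamma(shape = 5.7+8/2 = 9.7, scale = 1.0+45.2/2 = 23.6).
Mode = β/(α+1) = 23.6/10.7 = 2.206.
Mean = β/(α−1) = 23.6/8.7 = 2.713.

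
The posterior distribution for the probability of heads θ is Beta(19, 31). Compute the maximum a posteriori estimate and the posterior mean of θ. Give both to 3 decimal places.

Mode = (19−1)/(19+31−2) = 18/48 = 0.375.
Mean = 19/(19+31) = 19/50 = 0.380.

MAP: 0.375. Posterior mean: 0.380.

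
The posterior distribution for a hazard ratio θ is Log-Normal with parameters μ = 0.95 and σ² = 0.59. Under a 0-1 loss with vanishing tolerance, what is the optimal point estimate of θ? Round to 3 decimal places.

1.433

Mode = exp(μ − σ²) = exp(0.36) = 1.433.
Mean = exp(μ + σ²/2) = exp(1.245) = 3.473.
This is the posterior mode — the MAP estimate.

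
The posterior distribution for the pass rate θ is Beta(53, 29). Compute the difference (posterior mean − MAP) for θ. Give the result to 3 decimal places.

Mode = (53−1)/(53+29−2) = 52/80 = 0.650.
Mean = 53/(53+29) = 53/82 = 0.646.
Difference = 0.646 − 0.650 = -0.004.

-0.004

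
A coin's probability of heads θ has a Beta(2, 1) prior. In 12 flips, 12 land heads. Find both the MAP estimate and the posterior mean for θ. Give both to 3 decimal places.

MAP estimate = 1.000, posterior mean = 0.933

Posterior: Beta(2+12, 1+0) = Beta(14, 1).
Since β = 1 ≤ 1 and α > 1, the Beta density is monotone increasing on [0,1]; the mode is at 1.
Mean = 14/(14+1) = 0.933.
Mode > mean: the posterior has a left tail.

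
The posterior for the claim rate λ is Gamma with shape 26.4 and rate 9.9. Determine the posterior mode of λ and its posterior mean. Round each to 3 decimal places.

MAP = 2.566, posterior mean = 2.667

Mode = (α−1)/β = 25.4/9.9 = 2.566.
Mean = α/β = 26.4/9.9 = 2.667.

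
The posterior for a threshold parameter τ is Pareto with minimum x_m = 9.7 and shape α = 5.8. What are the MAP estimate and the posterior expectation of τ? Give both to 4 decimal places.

MAP = 9.7000, posterior mean = 11.7208

The Pareto density is strictly decreasing on [x_m, ∞), so the mode is x_m = 9.7000.
Mean = α·x_m/(α−1) = 5.8·9.7/4.8 = 11.7208.
Mean > mode: the posterior has a right tail.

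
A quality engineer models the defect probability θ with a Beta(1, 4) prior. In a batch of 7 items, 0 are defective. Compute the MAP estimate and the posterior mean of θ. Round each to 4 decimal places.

Posterior: Beta(1+0, 4+7) = Beta(1, 11).
Since α = 1 ≤ 1 and β > 1, the Beta density is monotone decreasing on [0,1]; the mode is at 0.
Mean = 1/(1+11) = 0.0833.

θ_MAP = 0.0000, E[θ|data] = 0.0833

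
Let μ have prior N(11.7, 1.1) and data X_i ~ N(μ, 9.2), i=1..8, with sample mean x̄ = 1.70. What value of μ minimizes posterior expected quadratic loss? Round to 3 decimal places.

Posterior for μ is Normal. Precision-weighted mean: (1/1.1·11.7 + 8/9.2·1.70) / (1/1.1 + 8/9.2) = 6.811.
A Normal posterior is symmetric, so mode = mean.
Quadratic loss ⇒ the optimal estimator is the posterior mean.

6.811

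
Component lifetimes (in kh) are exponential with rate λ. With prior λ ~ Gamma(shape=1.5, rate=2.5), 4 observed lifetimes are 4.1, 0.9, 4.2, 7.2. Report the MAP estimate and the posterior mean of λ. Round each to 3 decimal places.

Σ times = 16.4. Posterior: Gamma(shape = 1.5+4 = 5.5, rate = 2.5+16.4 = 18.9).
Mode = (α−1)/β = 4.5/18.9 = 0.238.
Mean = α/β = 5.5/18.9 = 0.291.

MAP = 0.238, posterior mean = 0.291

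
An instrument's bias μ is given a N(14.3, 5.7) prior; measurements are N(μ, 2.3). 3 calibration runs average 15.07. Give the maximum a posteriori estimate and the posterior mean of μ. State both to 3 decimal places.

MAP = 14.979, posterior mean = 14.979

Posterior for μ is Normal. Precision-weighted mean: (1/5.7·14.3 + 3/2.3·15.07) / (1/5.7 + 3/2.3) = 14.979.
A Normal posterior is symmetric, so mode = mean.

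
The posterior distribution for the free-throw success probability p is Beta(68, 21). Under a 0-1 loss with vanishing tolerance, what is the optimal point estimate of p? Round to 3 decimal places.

Mode = (68−1)/(68+21−2) = 67/87 = 0.770.
Mean = 68/(68+21) = 68/89 = 0.764.
This is the posterior mode — the MAP estimate.

0.770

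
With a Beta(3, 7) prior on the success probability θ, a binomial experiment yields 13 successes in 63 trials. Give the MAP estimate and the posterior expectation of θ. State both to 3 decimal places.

θ_MAP = 0.211, E[θ|data] = 0.219

Posterior: Beta(3+13, 7+50) = Beta(16, 57).
Mode = (16−1)/(16+57−2) = 15/71 = 0.211.
Mean = 16/(16+57) = 16/73 = 0.219.
Right-skewed posterior ⇒ mode < mean.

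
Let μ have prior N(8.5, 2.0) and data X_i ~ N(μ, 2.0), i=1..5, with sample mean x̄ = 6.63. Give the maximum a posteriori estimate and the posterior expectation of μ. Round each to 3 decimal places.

μ_MAP = 6.942, E[μ|data] = 6.942

Posterior for μ is Normal. Precision-weighted mean: (1/2.0·8.5 + 5/2.0·6.63) / (1/2.0 + 5/2.0) = 6.942.
A Normal posterior is symmetric, so mode = mean.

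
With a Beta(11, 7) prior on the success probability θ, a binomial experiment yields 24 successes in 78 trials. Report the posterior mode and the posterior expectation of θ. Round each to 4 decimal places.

MAP: 0.3617. Posterior mean: 0.3646.

Posterior: Beta(11+24, 7+54) = Beta(35, 61).
Mode = (35−1)/(35+61−2) = 34/94 = 0.3617.
Mean = 35/(35+61) = 35/96 = 0.3646.
The posterior is right-skewed, so the mean exceeds the mode.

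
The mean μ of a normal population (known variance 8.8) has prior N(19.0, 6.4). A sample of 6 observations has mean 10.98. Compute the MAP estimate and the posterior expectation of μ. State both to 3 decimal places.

MAP estimate = 12.475, posterior expectation = 12.475

Posterior for μ is Normal. Precision-weighted mean: (1/6.4·19.0 + 6/8.8·10.98) / (1/6.4 + 6/8.8) = 12.475.
A Normal posterior is symmetric, so mode = mean.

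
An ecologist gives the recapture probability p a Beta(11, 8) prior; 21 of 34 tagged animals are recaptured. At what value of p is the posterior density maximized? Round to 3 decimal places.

Posterior: Beta(11+21, 8+13) = Beta(32, 21).
Mode = (32−1)/(32+21−2) = 31/51 = 0.608.
Mean = 32/(32+21) = 32/53 = 0.604.
This is the posterior mode — the MAP estimate.

0.608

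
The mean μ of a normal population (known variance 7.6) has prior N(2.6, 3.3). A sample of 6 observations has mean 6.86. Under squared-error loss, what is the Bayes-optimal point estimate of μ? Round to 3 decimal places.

Posterior for μ is Normal. Precision-weighted mean: (1/3.3·2.6 + 6/7.6·6.86) / (1/3.3 + 6/7.6) = 5.678.
A Normal posterior is symmetric, so mode = mean.
Squared-error loss ⇒ the optimal estimator is the posterior mean.

5.678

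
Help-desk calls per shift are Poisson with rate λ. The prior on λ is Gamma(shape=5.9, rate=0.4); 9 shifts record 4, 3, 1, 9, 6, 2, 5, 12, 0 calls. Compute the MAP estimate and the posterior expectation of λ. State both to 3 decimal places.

Σ counts = 42. Posterior: Gamma(shape = 5.9+42 = 47.9, rate = 0.4+9 = 9.4).
Mode = (α−1)/β = 46.9/9.4 = 4.989.
Mean = α/β = 47.9/9.4 = 5.096.

λ_MAP = 4.989, E[λ|data] = 5.096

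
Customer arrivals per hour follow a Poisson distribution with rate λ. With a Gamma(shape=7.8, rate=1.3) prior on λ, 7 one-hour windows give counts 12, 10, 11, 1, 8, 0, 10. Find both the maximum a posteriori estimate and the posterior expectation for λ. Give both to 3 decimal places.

MAP = 7.084; posterior mean = 7.205

Σ counts = 52. Posterior: Gamma(shape = 7.8+52 = 59.8, rate = 1.3+7 = 8.3).
Mode = (α−1)/β = 58.8/8.3 = 7.084.
Mean = α/β = 59.8/8.3 = 7.205.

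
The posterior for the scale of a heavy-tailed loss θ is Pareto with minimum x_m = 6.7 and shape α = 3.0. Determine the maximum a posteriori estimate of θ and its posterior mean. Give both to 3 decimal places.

MAP = 6.700; posterior mean = 10.050

The Pareto density is strictly decreasing on [x_m, ∞), so the mode is x_m = 6.700.
Mean = α·x_m/(α−1) = 3.0·6.7/2.0 = 10.050.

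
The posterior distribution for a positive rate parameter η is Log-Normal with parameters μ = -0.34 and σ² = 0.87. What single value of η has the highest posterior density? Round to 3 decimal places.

0.298

Mode = exp(μ − σ²) = exp(-1.21) = 0.298.
Mean = exp(μ + σ²/2) = exp(0.095) = 1.100.
This is the posterior mode — the MAP estimate.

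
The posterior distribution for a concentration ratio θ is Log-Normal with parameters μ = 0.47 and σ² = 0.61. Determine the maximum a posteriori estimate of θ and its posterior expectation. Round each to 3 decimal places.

MAP = 0.869, posterior mean = 2.171

Mode = exp(μ − σ²) = exp(-0.14) = 0.869.
Mean = exp(μ + σ²/2) = exp(0.775) = 2.171.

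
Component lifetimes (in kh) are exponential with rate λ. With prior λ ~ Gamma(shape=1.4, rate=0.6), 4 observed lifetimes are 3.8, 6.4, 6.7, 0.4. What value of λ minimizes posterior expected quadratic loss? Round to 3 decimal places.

Σ times = 17.3. Posterior: Gamma(shape = 1.4+4 = 5.4, rate = 0.6+17.3 = 17.9).
Mode = (α−1)/β = 4.4/17.9 = 0.246.
Mean = α/β = 5.4/17.9 = 0.302.
Quadratic loss ⇒ the optimal estimator is the posterior mean.

0.302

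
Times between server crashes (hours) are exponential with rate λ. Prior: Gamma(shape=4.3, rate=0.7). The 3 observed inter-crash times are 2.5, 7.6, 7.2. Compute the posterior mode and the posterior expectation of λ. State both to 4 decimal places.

MAP = 0.3500, posterior mean = 0.4056

Σ times = 17.3. Posterior: Gamma(shape = 4.3+3 = 7.3, rate = 0.7+17.3 = 18.0).
Mode = (α−1)/β = 6.3/18.0 = 0.3500.
Mean = α/β = 7.3/18.0 = 0.4056.
Right-skewed posterior ⇒ mode < mean.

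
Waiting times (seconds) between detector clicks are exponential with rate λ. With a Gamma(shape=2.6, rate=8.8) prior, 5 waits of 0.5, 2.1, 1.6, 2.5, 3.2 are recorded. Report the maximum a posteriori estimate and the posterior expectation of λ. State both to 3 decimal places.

λ_MAP = 0.353, E[λ|data] = 0.406

Σ times = 9.9. Posterior: Gamma(shape = 2.6+5 = 7.6, rate = 8.8+9.9 = 18.7).
Mode = (α−1)/β = 6.6/18.7 = 0.353.
Mean = α/β = 7.6/18.7 = 0.406.
Mean > mode: the posterior has a right tail.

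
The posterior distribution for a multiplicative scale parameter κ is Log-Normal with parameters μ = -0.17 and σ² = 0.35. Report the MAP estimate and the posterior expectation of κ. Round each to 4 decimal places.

Mode = exp(μ − σ²) = exp(-0.52) = 0.5945.
Mean = exp(μ + σ²/2) = exp(0.005) = 1.0050.

MAP = 0.5945; posterior mean = 1.0050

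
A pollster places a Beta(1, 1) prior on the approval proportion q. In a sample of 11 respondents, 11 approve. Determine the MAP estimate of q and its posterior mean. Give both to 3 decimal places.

Posterior: Beta(1+11, 1+0) = Beta(12, 1).
Since β = 1 ≤ 1 and α > 1, the Beta density is monotone increasing on [0,1]; the mode is at 1.
Mean = 12/(12+1) = 0.923.
The posterior is left-skewed, so the mode exceeds the mean.

q_MAP = 1.000, E[q|data] = 0.923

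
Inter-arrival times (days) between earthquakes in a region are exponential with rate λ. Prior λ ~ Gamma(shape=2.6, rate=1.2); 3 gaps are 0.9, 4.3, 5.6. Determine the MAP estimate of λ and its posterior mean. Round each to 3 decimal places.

MAP: 0.383. Posterior mean: 0.467.

Σ times = 10.8. Posterior: Gamma(shape = 2.6+3 = 5.6, rate = 1.2+10.8 = 12.0).
Mode = (α−1)/β = 4.6/12.0 = 0.383.
Mean = α/β = 5.6/12.0 = 0.467.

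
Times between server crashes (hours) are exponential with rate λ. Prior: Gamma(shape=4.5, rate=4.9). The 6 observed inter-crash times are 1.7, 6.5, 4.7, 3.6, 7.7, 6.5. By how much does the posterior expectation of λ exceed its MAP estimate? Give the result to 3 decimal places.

Σ times = 30.7. Posterior: Gamma(shape = 4.5+6 = 10.5, rate = 4.9+30.7 = 35.6).
Mode = (α−1)/β = 9.5/35.6 = 0.267.
Mean = α/β = 10.5/35.6 = 0.295.
Difference = 0.295 − 0.267 = 0.028.
The posterior is right-skewed, so the mean exceeds the mode.

0.028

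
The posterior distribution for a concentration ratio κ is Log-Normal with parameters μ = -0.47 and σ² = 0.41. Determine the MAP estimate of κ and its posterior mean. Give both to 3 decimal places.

κ_MAP = 0.415, E[κ|data] = 0.767

Mode = exp(μ − σ²) = exp(-0.88) = 0.415.
Mean = exp(μ + σ²/2) = exp(-0.265) = 0.767.
Mean > mode: the posterior has a right tail.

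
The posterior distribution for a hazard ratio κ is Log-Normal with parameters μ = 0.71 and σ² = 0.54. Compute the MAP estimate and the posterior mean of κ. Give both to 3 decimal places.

Mode = exp(μ − σ²) = exp(0.17) = 1.185.
Mean = exp(μ + σ²/2) = exp(0.980) = 2.664.

MAP = 1.185; posterior mean = 2.664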